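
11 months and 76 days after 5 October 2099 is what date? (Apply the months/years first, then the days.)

Advancing 11 months and 76 days from October 5, 2099: first the month/year part, then the days.
month 10 + 11 = 21, which is month 9 of year 2100 → September 2100.
Day 5 is valid in September, giving September 5, 2100.
Now add 76 days from September 5, 2100.
September has 30 days, so 30 − 5 = 25 days remain after September 5, 2100; 76 − 25 = 51 left.
October 2100 has 31 days: 51 − 31 = 20 left.
20 days into November 2100 → November 20, 2100.

November 20, 2100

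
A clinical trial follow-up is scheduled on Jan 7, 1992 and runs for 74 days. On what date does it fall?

Adding 74 days from January 7, 1992.
January has 31 days, so 31 − 7 = 24 days remain after January 7, 1992; 74 − 24 = 50 left.
February 1992 has 29 days (1992 is a leap year): 50 − 29 = 21 left.
21 days into March 1992 → March 21, 1992.

March 21, 1992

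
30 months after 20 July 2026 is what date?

January 20, 2029

Advancing 30 months from July 20, 2026.
month 7 + 30 = 37, which is month 1 of year 2029 → January 2029.
Day 20 is valid in January, giving January 20, 2029.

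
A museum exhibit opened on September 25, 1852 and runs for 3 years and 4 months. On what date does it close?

Adding 3 years and 4 months from September 25, 1852.
+3 years → 1855; month 9 + 4 = 13, which is month 1 of year 1856 → January 1856.
Day 25 is valid in January, giving January 25, 1856.

January 25, 1856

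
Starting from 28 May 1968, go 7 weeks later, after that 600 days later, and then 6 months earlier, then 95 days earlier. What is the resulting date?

June 5, 1969

Advancing 7 weeks (= 49 days) from May 28, 1968:
May has 31 days, so 31 − 28 = 3 days remain after May 28, 1968; 49 − 3 = 46 left.
June 1968 has 30 days: 46 − 30 = 16 left.
16 days into July 1968 → July 16, 1968.
Adding 600 days from July 16, 1968:
July has 31 days, so 31 − 16 = 15 days remain after July 16, 1968; 600 − 15 = 585 left.
August 1968 has 31 days: 585 − 31 = 554 left.
September 1968 has 30 days: 554 − 30 = 524 left.
October 1968 has 31 days: 524 − 31 = 493 left.
November 1968 has 30 days: 493 − 30 = 463 left.
December 1968 has 31 days: 463 − 31 = 432 left.
January 1969 has 31 days: 432 − 31 = 401 left.
February 1969 has 28 days (1969 is not a leap year): 401 − 28 = 373 left.
March 1969 has 31 days: 373 − 31 = 342 left.
April 1969 has 30 days: 342 − 30 = 312 left.
May 1969 has 31 days: 312 − 31 = 281 left.
June 1969 has 30 days: 281 − 30 = 251 left.
July 1969 has 31 days: 251 − 31 = 220 left.
August 1969 has 31 days: 220 − 31 = 189 left.
September 1969 has 30 days: 189 − 30 = 159 left.
October 1969 has 31 days: 159 − 31 = 128 left.
November 1969 has 30 days: 128 − 30 = 98 left.
December 1969 has 31 days: 98 − 31 = 67 left.
January 1970 has 31 days: 67 − 31 = 36 left.
February 1970 has 28 days (1970 is not a leap year): 36 − 28 = 8 left.
8 days into March 1970 → March 8, 1970.
Counting back 6 months from March 8, 1970:
month 3 − 6 = -3, which is month 9 of year 1969 → September 1969.
Day 8 is valid in September, giving September 8, 1969.
Going back 95 days from September 8, 1969:
Going back 8 days from September 8, 1969 reaches the end of the previous month; 95 − 8 = 87 left.
August 1969 has 31 days: 87 − 31 = 56 left.
July 1969 has 31 days: 56 − 31 = 25 left.
June 1969 has 30 days; 30 − 25 = 5 → June 5, 1969.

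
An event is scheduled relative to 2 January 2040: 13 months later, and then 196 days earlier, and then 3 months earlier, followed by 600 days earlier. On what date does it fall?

Adding 13 months from January 2, 2040:
month 1 + 13 = 14, which is month 2 of year 2041 → February 2041.
Day 2 is valid in February, giving February 2, 2041.
Subtracting 196 days from February 2, 2041:
Going back 2 days from February 2, 2041 reaches the end of the previous month; 196 − 2 = 194 left.
January 2041 has 31 days: 194 − 31 = 163 left.
December 2040 has 31 days: 163 − 31 = 132 left.
November 2040 has 30 days: 132 − 30 = 102 left.
October 2040 has 31 days: 102 − 31 = 71 left.
September 2040 has 30 days: 71 − 30 = 41 left.
August 2040 has 31 days: 41 − 31 = 10 left.
July 2040 has 31 days; 31 − 10 = 21 → July 21, 2040.
Counting back 3 months from July 21, 2040:
month 7 − 3 = 4 → April 2040.
Day 21 is valid in April, giving April 21, 2040.
Counting back 600 days from April 21, 2040:
Going back 21 days from April 21, 2040 reaches the end of the previous month; 600 − 21 = 579 left.
March 2040 has 31 days: 579 − 31 = 548 left.
February 2040 has 29 days (2040 is a leap year): 548 − 29 = 519 left.
January 2040 has 31 days: 519 − 31 = 488 left.
December 2039 has 31 days: 488 − 31 = 457 left.
November 2039 has 30 days: 457 − 30 = 427 left.
October 2039 has 31 days: 427 − 31 = 396 left.
September 2039 has 30 days: 396 − 30 = 366 left.
August 2039 has 31 days: 366 − 31 = 335 left.
July 2039 has 31 days: 335 − 31 = 304 left.
June 2039 has 30 days: 304 − 30 = 274 left.
May 2039 has 31 days: 274 − 31 = 243 left.
April 2039 has 30 days: 243 − 30 = 213 left.
March 2039 has 31 days: 213 − 31 = 182 left.
February 2039 has 28 days (2039 is not a leap year): 182 − 28 = 154 left.
January 2039 has 31 days: 154 − 31 = 123 left.
December 2038 has 31 days: 123 − 31 = 92 left.
November 2038 has 30 days: 92 − 30 = 62 left.
October 2038 has 31 days: 62 − 31 = 31 left.
September 2038 has 30 days: 31 − 30 = 1 left.
August 2038 has 31 days; 31 − 1 = 30 → August 30, 2038.

August 30, 2038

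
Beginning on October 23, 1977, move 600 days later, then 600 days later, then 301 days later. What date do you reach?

Adding 600 days from October 23, 1977:
October has 31 days, so 31 − 23 = 8 days remain after October 23, 1977; 600 − 8 = 592 left.
November 1977 has 30 days: 592 − 30 = 562 left.
December 1977 has 31 days: 562 − 31 = 531 left.
January 1978 has 31 days: 531 − 31 = 500 left.
February 1978 has 28 days (1978 is not a leap year): 500 − 28 = 472 left.
March 1978 has 31 days: 472 − 31 = 441 left.
April 1978 has 30 days: 441 − 30 = 411 left.
May 1978 has 31 days: 411 − 31 = 380 left.
June 1978 has 30 days: 380 − 30 = 350 left.
July 1978 has 31 days: 350 − 31 = 319 left.
August 1978 has 31 days: 319 − 31 = 288 left.
September 1978 has 30 days: 288 − 30 = 258 left.
October 1978 has 31 days: 258 − 31 = 227 left.
November 1978 has 30 days: 227 − 30 = 197 left.
December 1978 has 31 days: 197 − 31 = 166 left.
January 1979 has 31 days: 166 − 31 = 135 left.
February 1979 has 28 days (1979 is not a leap year): 135 − 28 = 107 left.
March 1979 has 31 days: 107 − 31 = 76 left.
April 1979 has 30 days: 76 − 30 = 46 left.
May 1979 has 31 days: 46 − 31 = 15 left.
15 days into June 1979 → June 15, 1979.
Counting forward 600 days from June 15, 1979:
June has 30 days, so 30 − 15 = 15 days remain after June 15, 1979; 600 − 15 = 585 left.
July 1979 has 31 days: 585 − 31 = 554 left.
August 1979 has 31 days: 554 − 31 = 523 left.
September 1979 has 30 days: 523 − 30 = 493 left.
October 1979 has 31 days: 493 − 31 = 462 left.
November 1979 has 30 days: 462 − 30 = 432 left.
December 1979 has 31 days: 432 − 31 = 401 left.
January 1980 has 31 days: 401 − 31 = 370 left.
February 1980 has 29 days (1980 is a leap year): 370 − 29 = 341 left.
March 1980 has 31 days: 341 − 31 = 310 left.
April 1980 has 30 days: 310 − 30 = 280 left.
May 1980 has 31 days: 280 − 31 = 249 left.
June 1980 has 30 days: 249 − 30 = 219 left.
July 1980 has 31 days: 219 − 31 = 188 left.
August 1980 has 31 days: 188 − 31 = 157 left.
September 1980 has 30 days: 157 − 30 = 127 left.
October 1980 has 31 days: 127 − 31 = 96 left.
November 1980 has 30 days: 96 − 30 = 66 left.
December 1980 has 31 days: 66 − 31 = 35 left.
January 1981 has 31 days: 35 − 31 = 4 left.
4 days into February 1981 → February 4, 1981.
Counting forward 301 days from February 4, 1981:
February has 28 days, so 28 − 4 = 24 days remain after February 4, 1981; 301 − 24 = 277 left.
March 1981 has 31 days: 277 − 31 = 246 left.
April 1981 has 30 days: 246 − 30 = 216 left.
May 1981 has 31 days: 216 − 31 = 185 left.
June 1981 has 30 days: 185 − 30 = 155 left.
July 1981 has 31 days: 155 − 31 = 124 left.
August 1981 has 31 days: 124 − 31 = 93 left.
September 1981 has 30 days: 93 − 30 = 63 left.
October 1981 has 31 days: 63 − 31 = 32 left.
November 1981 has 30 days: 32 − 30 = 2 left.
2 days into December 1981 → December 2, 1981.

December 2, 1981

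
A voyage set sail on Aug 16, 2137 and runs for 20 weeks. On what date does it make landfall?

January 3, 2138

Advancing 20 weeks = 140 days from August 16, 2137.
August has 31 days, so 31 − 16 = 15 days remain after August 16, 2137; 140 − 15 = 125 left.
September 2137 has 30 days: 125 − 30 = 95 left.
October 2137 has 31 days: 95 − 31 = 64 left.
November 2137 has 30 days: 64 − 30 = 34 left.
December 2137 has 31 days: 34 − 31 = 3 left.
3 days into January 2138 → January 3, 2138.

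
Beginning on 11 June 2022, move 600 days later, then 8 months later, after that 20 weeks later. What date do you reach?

Adding 600 days from June 11, 2022:
June has 30 days, so 30 − 11 = 19 days remain after June 11, 2022; 600 − 19 = 581 left.
July 2022 has 31 days: 581 − 31 = 550 left.
August 2022 has 31 days: 550 − 31 = 519 left.
September 2022 has 30 days: 519 − 30 = 489 left.
October 2022 has 31 days: 489 − 31 = 458 left.
November 2022 has 30 days: 458 − 30 = 428 left.
December 2022 has 31 days: 428 − 31 = 397 left.
January 2023 has 31 days: 397 − 31 = 366 left.
February 2023 has 28 days (2023 is not a leap year): 366 − 28 = 338 left.
March 2023 has 31 days: 338 − 31 = 307 left.
April 2023 has 30 days: 307 − 30 = 277 left.
May 2023 has 31 days: 277 − 31 = 246 left.
June 2023 has 30 days: 246 − 30 = 216 left.
July 2023 has 31 days: 216 − 31 = 185 left.
August 2023 has 31 days: 185 − 31 = 154 left.
September 2023 has 30 days: 154 − 30 = 124 left.
October 2023 has 31 days: 124 − 31 = 93 left.
November 2023 has 30 days: 93 − 30 = 63 left.
December 2023 has 31 days: 63 − 31 = 32 left.
January 2024 has 31 days: 32 − 31 = 1 left.
1 day into February 2024 → February 1, 2024.
Advancing 8 months from February 1, 2024:
month 2 + 8 = 10 → October 2024.
Day 1 is valid in October, giving October 1, 2024.
Counting forward 20 weeks (= 140 days) from October 1, 2024:
October has 31 days, so 31 − 1 = 30 days remain after October 1, 2024; 140 − 30 = 110 left.
November 2024 has 30 days: 110 − 30 = 80 left.
December 2024 has 31 days: 80 − 31 = 49 left.
January 2025 has 31 days: 49 − 31 = 18 left.
18 days into February 2025 → February 18, 2025.

February 18, 2025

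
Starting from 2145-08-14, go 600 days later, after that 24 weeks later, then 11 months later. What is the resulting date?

Counting forward 600 days from August 14, 2145:
August has 31 days, so 31 − 14 = 17 days remain after August 14, 2145; 600 − 17 = 583 left.
September 2145 has 30 days: 583 − 30 = 553 left.
October 2145 has 31 days: 553 − 31 = 522 left.
November 2145 has 30 days: 522 − 30 = 492 left.
December 2145 has 31 days: 492 − 31 = 461 left.
January 2146 has 31 days: 461 − 31 = 430 left.
February 2146 has 28 days (2146 is not a leap year): 430 − 28 = 402 left.
March 2146 has 31 days: 402 − 31 = 371 left.
April 2146 has 30 days: 371 − 30 = 341 left.
May 2146 has 31 days: 341 − 31 = 310 left.
June 2146 has 30 days: 310 − 30 = 280 left.
July 2146 has 31 days: 280 − 31 = 249 left.
August 2146 has 31 days: 249 − 31 = 218 left.
September 2146 has 30 days: 218 − 30 = 188 left.
October 2146 has 31 days: 188 − 31 = 157 left.
November 2146 has 30 days: 157 − 30 = 127 left.
December 2146 has 31 days: 127 − 31 = 96 left.
January 2147 has 31 days: 96 − 31 = 65 left.
February 2147 has 28 days (2147 is not a leap year): 65 − 28 = 37 left.
March 2147 has 31 days: 37 − 31 = 6 left.
6 days into April 2147 → April 6, 2147.
Counting forward 24 weeks (= 168 days) from April 6, 2147:
April has 30 days, so 30 − 6 = 24 days remain after April 6, 2147; 168 − 24 = 144 left.
May 2147 has 31 days: 144 − 31 = 113 left.
June 2147 has 30 days: 113 − 30 = 83 left.
July 2147 has 31 days: 83 − 31 = 52 left.
August 2147 has 31 days: 52 − 31 = 21 left.
21 days into September 2147 → September 21, 2147.
Advancing 11 months from September 21, 2147:
month 9 + 11 = 20, which is month 8 of year 2148 → August 2148.
Day 21 is valid in August, giving August 21, 2148.

August 21, 2148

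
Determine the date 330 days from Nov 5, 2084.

Counting forward 330 days from November 5, 2084.
November has 30 days, so 30 − 5 = 25 days remain after November 5, 2084; 330 − 25 = 305 left.
December 2084 has 31 days: 305 − 31 = 274 left.
January 2085 has 31 days: 274 − 31 = 243 left.
February 2085 has 28 days (2085 is not a leap year): 243 − 28 = 215 left.
March 2085 has 31 days: 215 − 31 = 184 left.
April 2085 has 30 days: 184 − 30 = 154 left.
May 2085 has 31 days: 154 − 31 = 123 left.
June 2085 has 30 days: 123 − 30 = 93 left.
July 2085 has 31 days: 93 − 31 = 62 left.
August 2085 has 31 days: 62 − 31 = 31 left.
September 2085 has 30 days: 31 − 30 = 1 left.
1 day into October 2085 → October 1, 2085.

October 1, 2085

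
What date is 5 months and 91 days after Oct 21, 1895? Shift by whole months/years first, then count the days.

Adding 5 months and 91 days from October 21, 1895: first the month/year part, then the days.
month 10 + 5 = 15, which is month 3 of year 1896 → March 1896.
Day 21 is valid in March, giving March 21, 1896.
Now add 91 days from March 21, 1896.
March has 31 days, so 31 − 21 = 10 days remain after March 21, 1896; 91 − 10 = 81 left.
April 1896 has 30 days: 81 − 30 = 51 left.
May 1896 has 31 days: 51 − 31 = 20 left.
20 days into June 1896 → June 20, 1896.

June 20, 1896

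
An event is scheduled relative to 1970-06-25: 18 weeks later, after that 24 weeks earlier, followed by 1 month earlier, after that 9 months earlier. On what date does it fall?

July 14, 1969

Adding 18 weeks (= 126 days) from June 25, 1970:
June has 30 days, so 30 − 25 = 5 days remain after June 25, 1970; 126 − 5 = 121 left.
July 1970 has 31 days: 121 − 31 = 90 left.
August 1970 has 31 days: 90 − 31 = 59 left.
September 1970 has 30 days: 59 − 30 = 29 left.
29 days into October 1970 → October 29, 1970.
Subtracting 24 weeks (= 168 days) from October 29, 1970:
Going back 29 days from October 29, 1970 reaches the end of the previous month; 168 − 29 = 139 left.
September 1970 has 30 days: 139 − 30 = 109 left.
August 1970 has 31 days: 109 − 31 = 78 left.
July 1970 has 31 days: 78 − 31 = 47 left.
June 1970 has 30 days: 47 − 30 = 17 left.
May 1970 has 31 days; 31 − 17 = 14 → May 14, 1970.
Subtracting 1 month from May 14, 1970:
month 5 − 1 = 4 → April 1970.
Day 14 is valid in April, giving April 14, 1970.
Subtracting 9 months from April 14, 1970:
month 4 − 9 = -5, which is month 7 of year 1969 → July 1969.
Day 14 is valid in July, giving July 14, 1969.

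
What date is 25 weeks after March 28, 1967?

September 19, 1967

Advancing 25 weeks = 175 days from March 28, 1967.
March has 31 days, so 31 − 28 = 3 days remain after March 28, 1967; 175 − 3 = 172 left.
April 1967 has 30 days: 172 − 30 = 142 left.
May 1967 has 31 days: 142 − 31 = 111 left.
June 1967 has 30 days: 111 − 30 = 81 left.
July 1967 has 31 days: 81 − 31 = 50 left.
August 1967 has 31 days: 50 − 31 = 19 left.
19 days into September 1967 → September 19, 1967.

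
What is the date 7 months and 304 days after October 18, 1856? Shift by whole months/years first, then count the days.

Adding 7 months and 304 days from October 18, 1856: first the month/year part, then the days.
month 10 + 7 = 17, which is month 5 of year 1857 → May 1857.
Day 18 is valid in May, giving May 18, 1857.
Now add 304 days from May 18, 1857.
May has 31 days, so 31 − 18 = 13 days remain after May 18, 1857; 304 − 13 = 291 left.
June 1857 has 30 days: 291 − 30 = 261 left.
July 1857 has 31 days: 261 − 31 = 230 left.
August 1857 has 31 days: 230 − 31 = 199 left.
September 1857 has 30 days: 199 − 30 = 169 left.
October 1857 has 31 days: 169 − 31 = 138 left.
November 1857 has 30 days: 138 − 30 = 108 left.
December 1857 has 31 days: 108 − 31 = 77 left.
January 1858 has 31 days: 77 − 31 = 46 left.
February 1858 has 28 days (1858 is not a leap year): 46 − 28 = 18 left.
18 days into March 1858 → March 18, 1858.

March 18, 1858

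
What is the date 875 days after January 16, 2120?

June 9, 2122

Advancing 875 days from January 16, 2120.
January has 31 days, so 31 − 16 = 15 days remain after January 16, 2120; 875 − 15 = 860 left.
February 2120 has 29 days (2120 is a leap year): 860 − 29 = 831 left.
March 2120 has 31 days: 831 − 31 = 800 left.
April 2120 has 30 days: 800 − 30 = 770 left.
May 2120 has 31 days: 770 − 31 = 739 left.
June 2120 has 30 days: 739 − 30 = 709 left.
July 2120 has 31 days: 709 − 31 = 678 left.
August 2120 has 31 days: 678 − 31 = 647 left.
September 2120 has 30 days: 647 − 30 = 617 left.
October 2120 has 31 days: 617 − 31 = 586 left.
November 2120 has 30 days: 586 − 30 = 556 left.
December 2120 has 31 days: 556 − 31 = 525 left.
January 2121 has 31 days: 525 − 31 = 494 left.
February 2121 has 28 days (2121 is not a leap year): 494 − 28 = 466 left.
March 2121 has 31 days: 466 − 31 = 435 left.
April 2121 has 30 days: 435 − 30 = 405 left.
May 2121 has 31 days: 405 − 31 = 374 left.
June 2121 has 30 days: 374 − 30 = 344 left.
July 2121 has 31 days: 344 − 31 = 313 left.
August 2121 has 31 days: 313 − 31 = 282 left.
September 2121 has 30 days: 282 − 30 = 252 left.
October 2121 has 31 days: 252 − 31 = 221 left.
November 2121 has 30 days: 221 − 30 = 191 left.
December 2121 has 31 days: 191 − 31 = 160 left.
January 2122 has 31 days: 160 − 31 = 129 left.
February 2122 has 28 days (2122 is not a leap year): 129 − 28 = 101 left.
March 2122 has 31 days: 101 − 31 = 70 left.
April 2122 has 30 days: 70 − 30 = 40 left.
May 2122 has 31 days: 40 − 31 = 9 left.
9 days into June 2122 → June 9, 2122.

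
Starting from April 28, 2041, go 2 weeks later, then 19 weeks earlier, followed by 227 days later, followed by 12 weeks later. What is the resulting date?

November 6, 2041

Counting forward 2 weeks (= 14 days) from April 28, 2041:
April has 30 days, so 30 − 28 = 2 days remain after April 28, 2041; 14 − 2 = 12 left.
12 days into May 2041 → May 12, 2041.
Going back 19 weeks (= 133 days) from May 12, 2041:
Going back 12 days from May 12, 2041 reaches the end of the previous month; 133 − 12 = 121 left.
April 2041 has 30 days: 121 − 30 = 91 left.
March 2041 has 31 days: 91 − 31 = 60 left.
February 2041 has 28 days (2041 is not a leap year): 60 − 28 = 32 left.
January 2041 has 31 days: 32 − 31 = 1 left.
December 2040 has 31 days; 31 − 1 = 30 → December 30, 2040.
Counting forward 227 days from December 30, 2040:
December has 31 days, so 31 − 30 = 1 day remains after December 30, 2040; 227 − 1 = 226 left.
January 2041 has 31 days: 226 − 31 = 195 left.
February 2041 has 28 days (2041 is not a leap year): 195 − 28 = 167 left.
March 2041 has 31 days: 167 − 31 = 136 left.
April 2041 has 30 days: 136 − 30 = 106 left.
May 2041 has 31 days: 106 − 31 = 75 left.
June 2041 has 30 days: 75 − 30 = 45 left.
July 2041 has 31 days: 45 − 31 = 14 left.
14 days into August 2041 → August 14, 2041.
Advancing 12 weeks (= 84 days) from August 14, 2041:
August has 31 days, so 31 − 14 = 17 days remain after August 14, 2041; 84 − 17 = 67 left.
September 2041 has 30 days: 67 − 30 = 37 left.
October 2041 has 31 days: 37 − 31 = 6 left.
6 days into November 2041 → November 6, 2041.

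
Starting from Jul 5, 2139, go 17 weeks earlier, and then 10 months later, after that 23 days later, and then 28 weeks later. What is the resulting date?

Counting back 17 weeks (= 119 days) from July 5, 2139:
Going back 5 days from July 5, 2139 reaches the end of the previous month; 119 − 5 = 114 left.
June 2139 has 30 days: 114 − 30 = 84 left.
May 2139 has 31 days: 84 − 31 = 53 left.
April 2139 has 30 days: 53 − 30 = 23 left.
March 2139 has 31 days; 31 − 23 = 8 → March 8, 2139.
Counting forward 10 months from March 8, 2139:
month 3 + 10 = 13, which is month 1 of year 2140 → January 2140.
Day 8 is valid in January, giving January 8, 2140.
Advancing 23 days from January 8, 2140:
January has 31 days; 8 + 23 = 31, still in January.
Advancing 28 weeks (= 196 days) from January 31, 2140:
January has 31 days, so 31 − 31 = 0 days remain after January 31, 2140; 196 − 0 = 196 left.
February 2140 has 29 days (2140 is a leap year): 196 − 29 = 167 left.
March 2140 has 31 days: 167 − 31 = 136 left.
April 2140 has 30 days: 136 − 30 = 106 left.
May 2140 has 31 days: 106 − 31 = 75 left.
June 2140 has 30 days: 75 − 30 = 45 left.
July 2140 has 31 days: 45 − 31 = 14 left.
14 days into August 2140 → August 14, 2140.

August 14, 2140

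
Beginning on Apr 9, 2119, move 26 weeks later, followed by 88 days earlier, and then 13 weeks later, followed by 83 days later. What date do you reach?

January 2, 2120

Counting forward 26 weeks (= 182 days) from April 9, 2119:
April has 30 days, so 30 − 9 = 21 days remain after April 9, 2119; 182 − 21 = 161 left.
May 2119 has 31 days: 161 − 31 = 130 left.
June 2119 has 30 days: 130 − 30 = 100 left.
July 2119 has 31 days: 100 − 31 = 69 left.
August 2119 has 31 days: 69 − 31 = 38 left.
September 2119 has 30 days: 38 − 30 = 8 left.
8 days into October 2119 → October 8, 2119.
Going back 88 days from October 8, 2119:
Going back 8 days from October 8, 2119 reaches the end of the previous month; 88 − 8 = 80 left.
September 2119 has 30 days: 80 − 30 = 50 left.
August 2119 has 31 days: 50 − 31 = 19 left.
July 2119 has 31 days; 31 − 19 = 12 → July 12, 2119.
Counting forward 13 weeks (= 91 days) from July 12, 2119:
July has 31 days, so 31 − 12 = 19 days remain after July 12, 2119; 91 − 19 = 72 left.
August 2119 has 31 days: 72 − 31 = 41 left.
September 2119 has 30 days: 41 − 30 = 11 left.
11 days into October 2119 → October 11, 2119.
Adding 83 days from October 11, 2119:
October has 31 days, so 31 − 11 = 20 days remain after October 11, 2119; 83 − 20 = 63 left.
November 2119 has 30 days: 63 − 30 = 33 left.
December 2119 has 31 days: 33 − 31 = 2 left.
2 days into January 2120 → January 2, 2120.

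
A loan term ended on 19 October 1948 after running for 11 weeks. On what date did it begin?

August 3, 1948

Subtracting 11 weeks = 77 days from October 19, 1948.
Going back 19 days from October 19, 1948 reaches the end of the previous month; 77 − 19 = 58 left.
September 1948 has 30 days: 58 − 30 = 28 left.
August 1948 has 31 days; 31 − 28 = 3 → August 3, 1948.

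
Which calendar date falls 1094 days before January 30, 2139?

February 1, 2136

Subtracting 1094 days from January 30, 2139.
Going back 30 days from January 30, 2139 reaches the end of the previous month; 1094 − 30 = 1064 left.
December 2138 has 31 days: 1064 − 31 = 1033 left.
November 2138 has 30 days: 1033 − 30 = 1003 left.
October 2138 has 31 days: 1003 − 31 = 972 left.
September 2138 has 30 days: 972 − 30 = 942 left.
August 2138 has 31 days: 942 − 31 = 911 left.
July 2138 has 31 days: 911 − 31 = 880 left.
June 2138 has 30 days: 880 − 30 = 850 left.
May 2138 has 31 days: 850 − 31 = 819 left.
April 2138 has 30 days: 819 − 30 = 789 left.
March 2138 has 31 days: 789 − 31 = 758 left.
February 2138 has 28 days (2138 is not a leap year): 758 − 28 = 730 left.
January 2138 has 31 days: 730 − 31 = 699 left.
December 2137 has 31 days: 699 − 31 = 668 left.
November 2137 has 30 days: 668 − 30 = 638 left.
October 2137 has 31 days: 638 − 31 = 607 left.
September 2137 has 30 days: 607 − 30 = 577 left.
August 2137 has 31 days: 577 − 31 = 546 left.
July 2137 has 31 days: 546 − 31 = 515 left.
June 2137 has 30 days: 515 − 30 = 485 left.
May 2137 has 31 days: 485 − 31 = 454 left.
April 2137 has 30 days: 454 − 30 = 424 left.
March 2137 has 31 days: 424 − 31 = 393 left.
February 2137 has 28 days (2137 is not a leap year): 393 − 28 = 365 left.
January 2137 has 31 days: 365 − 31 = 334 left.
December 2136 has 31 days: 334 − 31 = 303 left.
November 2136 has 30 days: 303 − 30 = 273 left.
October 2136 has 31 days: 273 − 31 = 242 left.
September 2136 has 30 days: 242 − 30 = 212 left.
August 2136 has 31 days: 212 − 31 = 181 left.
July 2136 has 31 days: 181 − 31 = 150 left.
June 2136 has 30 days: 150 − 30 = 120 left.
May 2136 has 31 days: 120 − 31 = 89 left.
April 2136 has 30 days: 89 − 30 = 59 left.
March 2136 has 31 days: 59 − 31 = 28 left.
February 2136 has 29 days; 29 − 28 = 1 → February 1, 2136.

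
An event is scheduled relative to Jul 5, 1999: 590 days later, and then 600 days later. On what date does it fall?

Advancing 590 days from July 5, 1999:
July has 31 days, so 31 − 5 = 26 days remain after July 5, 1999; 590 − 26 = 564 left.
August 1999 has 31 days: 564 − 31 = 533 left.
September 1999 has 30 days: 533 − 30 = 503 left.
October 1999 has 31 days: 503 − 31 = 472 left.
November 1999 has 30 days: 472 − 30 = 442 left.
December 1999 has 31 days: 442 − 31 = 411 left.
January 2000 has 31 days: 411 − 31 = 380 left.
February 2000 has 29 days (2000 is a leap year (divisible by 400)): 380 − 29 = 351 left.
March 2000 has 31 days: 351 − 31 = 320 left.
April 2000 has 30 days: 320 − 30 = 290 left.
May 2000 has 31 days: 290 − 31 = 259 left.
June 2000 has 30 days: 259 − 30 = 229 left.
July 2000 has 31 days: 229 − 31 = 198 left.
August 2000 has 31 days: 198 − 31 = 167 left.
September 2000 has 30 days: 167 − 30 = 137 left.
October 2000 has 31 days: 137 − 31 = 106 left.
November 2000 has 30 days: 106 − 30 = 76 left.
December 2000 has 31 days: 76 − 31 = 45 left.
January 2001 has 31 days: 45 − 31 = 14 left.
14 days into February 2001 → February 14, 2001.
Adding 600 days from February 14, 2001:
February has 28 days, so 28 − 14 = 14 days remain after February 14, 2001; 600 − 14 = 586 left.
March 2001 has 31 days: 586 − 31 = 555 left.
April 2001 has 30 days: 555 − 30 = 525 left.
May 2001 has 31 days: 525 − 31 = 494 left.
June 2001 has 30 days: 494 − 30 = 464 left.
July 2001 has 31 days: 464 − 31 = 433 left.
August 2001 has 31 days: 433 − 31 = 402 left.
September 2001 has 30 days: 402 − 30 = 372 left.
October 2001 has 31 days: 372 − 31 = 341 left.
November 2001 has 30 days: 341 − 30 = 311 left.
December 2001 has 31 days: 311 − 31 = 280 left.
January 2002 has 31 days: 280 − 31 = 249 left.
February 2002 has 28 days (2002 is not a leap year): 249 − 28 = 221 left.
March 2002 has 31 days: 221 − 31 = 190 left.
April 2002 has 30 days: 190 − 30 = 160 left.
May 2002 has 31 days: 160 − 31 = 129 left.
June 2002 has 30 days: 129 − 30 = 99 left.
July 2002 has 31 days: 99 − 31 = 68 left.
August 2002 has 31 days: 68 − 31 = 37 left.
September 2002 has 30 days: 37 − 30 = 7 left.
7 days into October 2002 → October 7, 2002.

October 7, 2002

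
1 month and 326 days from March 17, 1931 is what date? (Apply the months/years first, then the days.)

Counting forward 1 month and 326 days from March 17, 1931: first the month/year part, then the days.
month 3 + 1 = 4 → April 1931.
Day 17 is valid in April, giving April 17, 1931.
Now add 326 days from April 17, 1931.
April has 30 days, so 30 − 17 = 13 days remain after April 17, 1931; 326 − 13 = 313 left.
May 1931 has 31 days: 313 − 31 = 282 left.
June 1931 has 30 days: 282 − 30 = 252 left.
July 1931 has 31 days: 252 − 31 = 221 left.
August 1931 has 31 days: 221 − 31 = 190 left.
September 1931 has 30 days: 190 − 30 = 160 left.
October 1931 has 31 days: 160 − 31 = 129 left.
November 1931 has 30 days: 129 − 30 = 99 left.
December 1931 has 31 days: 99 − 31 = 68 left.
January 1932 has 31 days: 68 − 31 = 37 left.
February 1932 has 29 days (1932 is a leap year): 37 − 29 = 8 left.
8 days into March 1932 → March 8, 1932.

March 8, 1932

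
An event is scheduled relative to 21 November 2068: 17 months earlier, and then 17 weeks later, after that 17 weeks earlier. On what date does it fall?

Subtracting 17 months from November 21, 2068:
month 11 − 17 = -6, which is month 6 of year 2067 → June 2067.
Day 21 is valid in June, giving June 21, 2067.
Adding 17 weeks (= 119 days) from June 21, 2067:
June has 30 days, so 30 − 21 = 9 days remain after June 21, 2067; 119 − 9 = 110 left.
July 2067 has 31 days: 110 − 31 = 79 left.
August 2067 has 31 days: 79 − 31 = 48 left.
September 2067 has 30 days: 48 − 30 = 18 left.
18 days into October 2067 → October 18, 2067.
Subtracting 17 weeks (= 119 days) from October 18, 2067:
Going back 18 days from October 18, 2067 reaches the end of the previous month; 119 − 18 = 101 left.
September 2067 has 30 days: 101 − 30 = 71 left.
August 2067 has 31 days: 71 − 31 = 40 left.
July 2067 has 31 days: 40 − 31 = 9 left.
June 2067 has 30 days; 30 − 9 = 21 → June 21, 2067.

June 21, 2067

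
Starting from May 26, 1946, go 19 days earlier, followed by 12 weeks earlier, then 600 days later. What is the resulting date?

October 5, 1947

Counting back 19 days from May 26, 1946:
26 − 19 = 7, still in May 1946.
Counting back 12 weeks (= 84 days) from May 7, 1946:
Going back 7 days from May 7, 1946 reaches the end of the previous month; 84 − 7 = 77 left.
April 1946 has 30 days: 77 − 30 = 47 left.
March 1946 has 31 days: 47 − 31 = 16 left.
February 1946 has 28 days; 28 − 16 = 12 → February 12, 1946.
Adding 600 days from February 12, 1946:
February has 28 days, so 28 − 12 = 16 days remain after February 12, 1946; 600 − 16 = 584 left.
March 1946 has 31 days: 584 − 31 = 553 left.
April 1946 has 30 days: 553 − 30 = 523 left.
May 1946 has 31 days: 523 − 31 = 492 left.
June 1946 has 30 days: 492 − 30 = 462 left.
July 1946 has 31 days: 462 − 31 = 431 left.
August 1946 has 31 days: 431 − 31 = 400 left.
September 1946 has 30 days: 400 − 30 = 370 left.
October 1946 has 31 days: 370 − 31 = 339 left.
November 1946 has 30 days: 339 − 30 = 309 left.
December 1946 has 31 days: 309 − 31 = 278 left.
January 1947 has 31 days: 278 − 31 = 247 left.
February 1947 has 28 days (1947 is not a leap year): 247 − 28 = 219 left.
March 1947 has 31 days: 219 − 31 = 188 left.
April 1947 has 30 days: 188 − 30 = 158 left.
May 1947 has 31 days: 158 − 31 = 127 left.
June 1947 has 30 days: 127 − 30 = 97 left.
July 1947 has 31 days: 97 − 31 = 66 left.
August 1947 has 31 days: 66 − 31 = 35 left.
September 1947 has 30 days: 35 − 30 = 5 left.
5 days into October 1947 → October 5, 1947.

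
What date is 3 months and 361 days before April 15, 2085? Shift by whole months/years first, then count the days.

January 20, 2084

Subtracting 3 months and 361 days from April 15, 2085: first the month/year part, then the days.
month 4 − 3 = 1 → January 2085.
Day 15 is valid in January, giving January 15, 2085.
Now subtract 361 days from January 15, 2085.
Going back 15 days from January 15, 2085 reaches the end of the previous month; 361 − 15 = 346 left.
December 2084 has 31 days: 346 − 31 = 315 left.
November 2084 has 30 days: 315 − 30 = 285 left.
October 2084 has 31 days: 285 − 31 = 254 left.
September 2084 has 30 days: 254 − 30 = 224 left.
August 2084 has 31 days: 224 − 31 = 193 left.
July 2084 has 31 days: 193 − 31 = 162 left.
June 2084 has 30 days: 162 − 30 = 132 left.
May 2084 has 31 days: 132 − 31 = 101 left.
April 2084 has 30 days: 101 − 30 = 71 left.
March 2084 has 31 days: 71 − 31 = 40 left.
February 2084 has 29 days (2084 is a leap year): 40 − 29 = 11 left.
January 2084 has 31 days; 31 − 11 = 20 → January 20, 2084.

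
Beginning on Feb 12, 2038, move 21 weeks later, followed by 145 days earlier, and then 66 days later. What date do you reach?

April 21, 2038

Advancing 21 weeks (= 147 days) from February 12, 2038:
February has 28 days, so 28 − 12 = 16 days remain after February 12, 2038; 147 − 16 = 131 left.
March 2038 has 31 days: 131 − 31 = 100 left.
April 2038 has 30 days: 100 − 30 = 70 left.
May 2038 has 31 days: 70 − 31 = 39 left.
June 2038 has 30 days: 39 − 30 = 9 left.
9 days into July 2038 → July 9, 2038.
Going back 145 days from July 9, 2038:
Going back 9 days from July 9, 2038 reaches the end of the previous month; 145 − 9 = 136 left.
June 2038 has 30 days: 136 − 30 = 106 left.
May 2038 has 31 days: 106 − 31 = 75 left.
April 2038 has 30 days: 75 − 30 = 45 left.
March 2038 has 31 days: 45 − 31 = 14 left.
February 2038 has 28 days; 28 − 14 = 14 → February 14, 2038.
Counting forward 66 days from February 14, 2038:
February has 28 days, so 28 − 14 = 14 days remain after February 14, 2038; 66 − 14 = 52 left.
March 2038 has 31 days: 52 − 31 = 21 left.
21 days into April 2038 → April 21, 2038.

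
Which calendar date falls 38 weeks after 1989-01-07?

September 30, 1989

Advancing 38 weeks = 266 days from January 7, 1989.
January has 31 days, so 31 − 7 = 24 days remain after January 7, 1989; 266 − 24 = 242 left.
February 1989 has 28 days (1989 is not a leap year): 242 − 28 = 214 left.
March 1989 has 31 days: 214 − 31 = 183 left.
April 1989 has 30 days: 183 − 30 = 153 left.
May 1989 has 31 days: 153 − 31 = 122 left.
June 1989 has 30 days: 122 − 30 = 92 left.
July 1989 has 31 days: 92 − 31 = 61 left.
August 1989 has 31 days: 61 − 31 = 30 left.
30 days into September 1989 → September 30, 1989.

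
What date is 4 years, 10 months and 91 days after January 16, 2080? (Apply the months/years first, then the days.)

Advancing 4 years, 10 months and 91 days from January 16, 2080: first the month/year part, then the days.
+4 years → 2084; month 1 + 10 = 11 → November 2084.
Day 16 is valid in November, giving November 16, 2084.
Now add 91 days from November 16, 2084.
November has 30 days, so 30 − 16 = 14 days remain after November 16, 2084; 91 − 14 = 77 left.
December 2084 has 31 days: 77 − 31 = 46 left.
January 2085 has 31 days: 46 − 31 = 15 left.
15 days into February 2085 → February 15, 2085.

February 15, 2085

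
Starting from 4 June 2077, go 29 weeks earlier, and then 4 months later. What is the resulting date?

Subtracting 29 weeks (= 203 days) from June 4, 2077:
Going back 4 days from June 4, 2077 reaches the end of the previous month; 203 − 4 = 199 left.
May 2077 has 31 days: 199 − 31 = 168 left.
April 2077 has 30 days: 168 − 30 = 138 left.
March 2077 has 31 days: 138 − 31 = 107 left.
February 2077 has 28 days (2077 is not a leap year): 107 − 28 = 79 left.
January 2077 has 31 days: 79 − 31 = 48 left.
December 2076 has 31 days: 48 − 31 = 17 left.
November 2076 has 30 days; 30 − 17 = 13 → November 13, 2076.
Advancing 4 months from November 13, 2076:
month 11 + 4 = 15, which is month 3 of year 2077 → March 2077.
Day 13 is valid in March, giving March 13, 2077.

March 13, 2077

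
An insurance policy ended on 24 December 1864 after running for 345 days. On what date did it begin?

Counting back 345 days from December 24, 1864.
Going back 24 days from December 24, 1864 reaches the end of the previous month; 345 − 24 = 321 left.
November 1864 has 30 days: 321 − 30 = 291 left.
October 1864 has 31 days: 291 − 31 = 260 left.
September 1864 has 30 days: 260 − 30 = 230 left.
August 1864 has 31 days: 230 − 31 = 199 left.
July 1864 has 31 days: 199 − 31 = 168 left.
June 1864 has 30 days: 168 − 30 = 138 left.
May 1864 has 31 days: 138 − 31 = 107 left.
April 1864 has 30 days: 107 − 30 = 77 left.
March 1864 has 31 days: 77 − 31 = 46 left.
February 1864 has 29 days (1864 is a leap year): 46 − 29 = 17 left.
January 1864 has 31 days; 31 − 17 = 14 → January 14, 1864.

January 14, 1864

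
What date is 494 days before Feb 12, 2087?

October 6, 2085

Subtracting 494 days from February 12, 2087.
Going back 12 days from February 12, 2087 reaches the end of the previous month; 494 − 12 = 482 left.
January 2087 has 31 days: 482 − 31 = 451 left.
December 2086 has 31 days: 451 − 31 = 420 left.
November 2086 has 30 days: 420 − 30 = 390 left.
October 2086 has 31 days: 390 − 31 = 359 left.
September 2086 has 30 days: 359 − 30 = 329 left.
August 2086 has 31 days: 329 − 31 = 298 left.
July 2086 has 31 days: 298 − 31 = 267 left.
June 2086 has 30 days: 267 − 30 = 237 left.
May 2086 has 31 days: 237 − 31 = 206 left.
April 2086 has 30 days: 206 − 30 = 176 left.
March 2086 has 31 days: 176 − 31 = 145 left.
February 2086 has 28 days (2086 is not a leap year): 145 − 28 = 117 left.
January 2086 has 31 days: 117 − 31 = 86 left.
December 2085 has 31 days: 86 − 31 = 55 left.
November 2085 has 30 days: 55 − 30 = 25 left.
October 2085 has 31 days; 31 − 25 = 6 → October 6, 2085.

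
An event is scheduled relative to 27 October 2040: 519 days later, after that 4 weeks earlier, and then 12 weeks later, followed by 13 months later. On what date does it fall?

June 25, 2043

Counting forward 519 days from October 27, 2040:
October has 31 days, so 31 − 27 = 4 days remain after October 27, 2040; 519 − 4 = 515 left.
November 2040 has 30 days: 515 − 30 = 485 left.
December 2040 has 31 days: 485 − 31 = 454 left.
January 2041 has 31 days: 454 − 31 = 423 left.
February 2041 has 28 days (2041 is not a leap year): 423 − 28 = 395 left.
March 2041 has 31 days: 395 − 31 = 364 left.
April 2041 has 30 days: 364 − 30 = 334 left.
May 2041 has 31 days: 334 − 31 = 303 left.
June 2041 has 30 days: 303 − 30 = 273 left.
July 2041 has 31 days: 273 − 31 = 242 left.
August 2041 has 31 days: 242 − 31 = 211 left.
September 2041 has 30 days: 211 − 30 = 181 left.
October 2041 has 31 days: 181 − 31 = 150 left.
November 2041 has 30 days: 150 − 30 = 120 left.
December 2041 has 31 days: 120 − 31 = 89 left.
January 2042 has 31 days: 89 − 31 = 58 left.
February 2042 has 28 days (2042 is not a leap year): 58 − 28 = 30 left.
30 days into March 2042 → March 30, 2042.
Going back 4 weeks (= 28 days) from March 30, 2042:
30 − 28 = 2, still in March 2042.
Counting forward 12 weeks (= 84 days) from March 2, 2042:
March has 31 days, so 31 − 2 = 29 days remain after March 2, 2042; 84 − 29 = 55 left.
April 2042 has 30 days: 55 − 30 = 25 left.
25 days into May 2042 → May 25, 2042.
Advancing 13 months from May 25, 2042:
month 5 + 13 = 18, which is month 6 of year 2043 → June 2043.
Day 25 is valid in June, giving June 25, 2043.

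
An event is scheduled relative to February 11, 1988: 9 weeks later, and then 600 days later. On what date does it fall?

December 5, 1989

Counting forward 9 weeks (= 63 days) from February 11, 1988:
February has 29 days, so 29 − 11 = 18 days remain after February 11, 1988; 63 − 18 = 45 left.
March 1988 has 31 days: 45 − 31 = 14 left.
14 days into April 1988 → April 14, 1988.
Counting forward 600 days from April 14, 1988:
April has 30 days, so 30 − 14 = 16 days remain after April 14, 1988; 600 − 16 = 584 left.
May 1988 has 31 days: 584 − 31 = 553 left.
June 1988 has 30 days: 553 − 30 = 523 left.
July 1988 has 31 days: 523 − 31 = 492 left.
August 1988 has 31 days: 492 − 31 = 461 left.
September 1988 has 30 days: 461 − 30 = 431 left.
October 1988 has 31 days: 431 − 31 = 400 left.
November 1988 has 30 days: 400 − 30 = 370 left.
December 1988 has 31 days: 370 − 31 = 339 left.
January 1989 has 31 days: 339 − 31 = 308 left.
February 1989 has 28 days (1989 is not a leap year): 308 − 28 = 280 left.
March 1989 has 31 days: 280 − 31 = 249 left.
April 1989 has 30 days: 249 − 30 = 219 left.
May 1989 has 31 days: 219 − 31 = 188 left.
June 1989 has 30 days: 188 − 30 = 158 left.
July 1989 has 31 days: 158 − 31 = 127 left.
August 1989 has 31 days: 127 − 31 = 96 left.
September 1989 has 30 days: 96 − 30 = 66 left.
October 1989 has 31 days: 66 − 31 = 35 left.
November 1989 has 30 days: 35 − 30 = 5 left.
5 days into December 1989 → December 5, 1989.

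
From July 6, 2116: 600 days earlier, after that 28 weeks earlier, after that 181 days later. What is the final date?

October 30, 2114

Counting back 600 days from July 6, 2116:
Going back 6 days from July 6, 2116 reaches the end of the previous month; 600 − 6 = 594 left.
June 2116 has 30 days: 594 − 30 = 564 left.
May 2116 has 31 days: 564 − 31 = 533 left.
April 2116 has 30 days: 533 − 30 = 503 left.
March 2116 has 31 days: 503 − 31 = 472 left.
February 2116 has 29 days (2116 is a leap year): 472 − 29 = 443 left.
January 2116 has 31 days: 443 − 31 = 412 left.
December 2115 has 31 days: 412 − 31 = 381 left.
November 2115 has 30 days: 381 − 30 = 351 left.
October 2115 has 31 days: 351 − 31 = 320 left.
September 2115 has 30 days: 320 − 30 = 290 left.
August 2115 has 31 days: 290 − 31 = 259 left.
July 2115 has 31 days: 259 − 31 = 228 left.
June 2115 has 30 days: 228 − 30 = 198 left.
May 2115 has 31 days: 198 − 31 = 167 left.
April 2115 has 30 days: 167 − 30 = 137 left.
March 2115 has 31 days: 137 − 31 = 106 left.
February 2115 has 28 days (2115 is not a leap year): 106 − 28 = 78 left.
January 2115 has 31 days: 78 − 31 = 47 left.
December 2114 has 31 days: 47 − 31 = 16 left.
November 2114 has 30 days; 30 − 16 = 14 → November 14, 2114.
Subtracting 28 weeks (= 196 days) from November 14, 2114:
Going back 14 days from November 14, 2114 reaches the end of the previous month; 196 − 14 = 182 left.
October 2114 has 31 days: 182 − 31 = 151 left.
September 2114 has 30 days: 151 − 30 = 121 left.
August 2114 has 31 days: 121 − 31 = 90 left.
July 2114 has 31 days: 90 − 31 = 59 left.
June 2114 has 30 days: 59 − 30 = 29 left.
May 2114 has 31 days; 31 − 29 = 2 → May 2, 2114.
Adding 181 days from May 2, 2114:
May has 31 days, so 31 − 2 = 29 days remain after May 2, 2114; 181 − 29 = 152 left.
June 2114 has 30 days: 152 − 30 = 122 left.
July 2114 has 31 days: 122 − 31 = 91 left.
August 2114 has 31 days: 91 − 31 = 60 left.
September 2114 has 30 days: 60 − 30 = 30 left.
30 days into October 2114 → October 30, 2114.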